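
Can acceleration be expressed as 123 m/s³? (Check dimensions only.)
No

acceleration has SI base units: m / s^2
m/s³ does NOT reduce to m / s^2; a valid unit for acceleration would be e.g. m/s².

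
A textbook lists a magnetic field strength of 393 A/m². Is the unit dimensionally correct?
No

magnetic field strength has SI base units: A / m
A/m² does NOT reduce to A / m; a valid unit for magnetic field strength would be e.g. A/m.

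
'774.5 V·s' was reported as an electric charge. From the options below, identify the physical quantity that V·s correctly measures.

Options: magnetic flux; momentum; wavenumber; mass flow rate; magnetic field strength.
magnetic flux

electric charge should have units dimensionally equivalent to A * s (e.g. C).
The given unit 'V·s' reduces to kg * m^2 / (A * s^2). Of the listed options, that is the dimensionality of magnetic flux.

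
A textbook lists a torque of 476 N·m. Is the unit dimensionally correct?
Yes

torque has SI base units: kg * m^2 / s^2
N·m reduces to the same SI base units, so it is a valid unit for torque.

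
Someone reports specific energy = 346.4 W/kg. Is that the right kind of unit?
No

specific energy has SI base units: m^2 / s^2
W/kg does NOT reduce to m^2 / s^2; a valid unit for specific energy would be e.g. J/kg.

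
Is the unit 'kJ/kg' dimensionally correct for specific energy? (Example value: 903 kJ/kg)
Yes

specific energy has SI base units: m^2 / s^2
kJ/kg reduces to the same SI base units, so it is a valid unit for specific energy.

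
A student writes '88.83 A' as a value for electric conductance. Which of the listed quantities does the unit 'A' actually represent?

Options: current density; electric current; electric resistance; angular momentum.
electric current

electric conductance should have units dimensionally equivalent to A^2 * s^3 / (kg * m^2) (e.g. S).
The given unit 'A' reduces to A. Of the listed options, that is the dimensionality of electric current.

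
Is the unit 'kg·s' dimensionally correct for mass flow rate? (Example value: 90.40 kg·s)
No

mass flow rate has SI base units: kg / s
kg·s does NOT reduce to kg / s; a valid unit for mass flow rate would be e.g. kg/s.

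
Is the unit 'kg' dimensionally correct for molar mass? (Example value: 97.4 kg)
No

molar mass has SI base units: kg / mol
kg does NOT reduce to kg / mol; a valid unit for molar mass would be e.g. kg/mol.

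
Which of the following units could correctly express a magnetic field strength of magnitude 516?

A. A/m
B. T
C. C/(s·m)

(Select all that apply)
A, C

magnetic field strength has SI base units: A / m

Checking each option against A / m:
  A. A/m: ✓ matches
  B. T: ✗ does not match
  C. C/(s·m): ✓ matches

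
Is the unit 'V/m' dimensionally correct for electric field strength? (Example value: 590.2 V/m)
Yes

electric field strength has SI base units: kg * m / (A * s^3)
V/m reduces to the same SI base units, so it is a valid unit for electric field strength.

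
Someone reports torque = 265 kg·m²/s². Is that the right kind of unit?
Yes

torque has SI base units: kg * m^2 / s^2
kg·m²/s² reduces to the same SI base units, so it is a valid unit for torque.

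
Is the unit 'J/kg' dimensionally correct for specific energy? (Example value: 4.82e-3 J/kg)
Yes

specific energy has SI base units: m^2 / s^2
J/kg reduces to the same SI base units, so it is a valid unit for specific energy.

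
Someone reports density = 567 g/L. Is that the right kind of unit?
Yes

density has SI base units: kg / m^3
g/L reduces to the same SI base units, so it is a valid unit for density.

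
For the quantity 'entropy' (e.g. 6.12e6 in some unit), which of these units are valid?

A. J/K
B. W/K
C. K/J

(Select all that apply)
A

entropy has SI base units: kg * m^2 / (s^2 * K)

Checking each option against kg * m^2 / (s^2 * K):
  A. J/K: ✓ matches
  B. W/K: ✗ does not match
  C. K/J: ✗ does not match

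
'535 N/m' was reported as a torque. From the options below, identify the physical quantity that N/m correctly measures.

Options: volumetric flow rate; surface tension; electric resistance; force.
surface tension

torque should have units dimensionally equivalent to kg * m^2 / s^2 (e.g. N·m).
The given unit 'N/m' reduces to kg / s^2. Of the listed options, that is the dimensionality of surface tension.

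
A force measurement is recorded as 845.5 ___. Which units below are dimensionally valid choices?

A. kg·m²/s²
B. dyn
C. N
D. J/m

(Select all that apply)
B, C, D

force has SI base units: kg * m / s^2

Checking each option against kg * m / s^2:
  A. kg·m²/s²: ✗ does not match
  B. dyn: ✓ matches
  C. N: ✓ matches
  D. J/m: ✓ matches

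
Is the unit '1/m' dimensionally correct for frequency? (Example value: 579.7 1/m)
No

frequency has SI base units: 1 / s
1/m does NOT reduce to 1 / s; a valid unit for frequency would be e.g. Hz.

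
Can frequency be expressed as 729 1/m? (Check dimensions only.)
No

frequency has SI base units: 1 / s
1/m does NOT reduce to 1 / s; a valid unit for frequency would be e.g. Hz.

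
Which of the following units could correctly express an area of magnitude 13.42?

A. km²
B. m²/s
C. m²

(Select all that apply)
A, C

area has SI base units: m^2

Checking each option against m^2:
  A. km²: ✓ matches
  B. m²/s: ✗ does not match
  C. m²: ✓ matches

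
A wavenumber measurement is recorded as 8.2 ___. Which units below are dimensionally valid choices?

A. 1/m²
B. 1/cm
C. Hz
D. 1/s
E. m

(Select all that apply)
B

wavenumber has SI base units: 1 / m

Checking each option against 1 / m:
  A. 1/m²: ✗ does not match
  B. 1/cm: ✓ matches
  C. Hz: ✗ does not match
  D. 1/s: ✗ does not match
  E. m: ✗ does not match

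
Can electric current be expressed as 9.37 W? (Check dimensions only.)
No

electric current has SI base units: A
W does NOT reduce to A; a valid unit for electric current would be e.g. A.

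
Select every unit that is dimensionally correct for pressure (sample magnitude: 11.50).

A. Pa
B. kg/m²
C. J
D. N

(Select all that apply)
A

pressure has SI base units: kg / (m * s^2)

Checking each option against kg / (m * s^2):
  A. Pa: ✓ matches
  B. kg/m²: ✗ does not match
  C. J: ✗ does not match
  D. N: ✗ does not match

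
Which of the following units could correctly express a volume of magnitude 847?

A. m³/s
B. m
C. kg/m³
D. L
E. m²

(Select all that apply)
D

volume has SI base units: m^3

Checking each option against m^3:
  A. m³/s: ✗ does not match
  B. m: ✗ does not match
  C. kg/m³: ✗ does not match
  D. L: ✓ matches
  E. m²: ✗ does not match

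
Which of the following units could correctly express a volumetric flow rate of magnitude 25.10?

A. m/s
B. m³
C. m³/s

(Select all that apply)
C

volumetric flow rate has SI base units: m^3 / s

Checking each option against m^3 / s:
  A. m/s: ✗ does not match
  B. m³: ✗ does not match
  C. m³/s: ✓ matches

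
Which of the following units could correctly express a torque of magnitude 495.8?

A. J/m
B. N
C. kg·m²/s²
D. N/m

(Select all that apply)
C

torque has SI base units: kg * m^2 / s^2

Checking each option against kg * m^2 / s^2:
  A. J/m: ✗ does not match
  B. N: ✗ does not match
  C. kg·m²/s²: ✓ matches
  D. N/m: ✗ does not match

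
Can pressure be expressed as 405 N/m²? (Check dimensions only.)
Yes

pressure has SI base units: kg / (m * s^2)
N/m² reduces to the same SI base units, so it is a valid unit for pressure.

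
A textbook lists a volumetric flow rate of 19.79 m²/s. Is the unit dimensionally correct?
No

volumetric flow rate has SI base units: m^3 / s
m²/s does NOT reduce to m^3 / s; a valid unit for volumetric flow rate would be e.g. m³/s.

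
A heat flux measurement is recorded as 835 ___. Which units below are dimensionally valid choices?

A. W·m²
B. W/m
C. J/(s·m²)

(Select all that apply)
C

heat flux has SI base units: kg / s^3

Checking each option against kg / s^3:
  A. W·m²: ✗ does not match
  B. W/m: ✗ does not match
  C. J/(s·m²): ✓ matches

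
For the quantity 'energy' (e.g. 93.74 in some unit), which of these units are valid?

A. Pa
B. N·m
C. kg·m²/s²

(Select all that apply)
B, C

energy has SI base units: kg * m^2 / s^2

Checking each option against kg * m^2 / s^2:
  A. Pa: ✗ does not match
  B. N·m: ✓ matches
  C. kg·m²/s²: ✓ matches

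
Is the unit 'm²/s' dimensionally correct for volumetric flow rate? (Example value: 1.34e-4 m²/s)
No

volumetric flow rate has SI base units: m^3 / s
m²/s does NOT reduce to m^3 / s; a valid unit for volumetric flow rate would be e.g. m³/s.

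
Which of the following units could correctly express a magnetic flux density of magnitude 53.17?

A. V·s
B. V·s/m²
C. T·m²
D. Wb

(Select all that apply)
B

magnetic flux density has SI base units: kg / (A * s^2)

Checking each option against kg / (A * s^2):
  A. V·s: ✗ does not match
  B. V·s/m²: ✓ matches
  C. T·m²: ✗ does not match
  D. Wb: ✗ does not match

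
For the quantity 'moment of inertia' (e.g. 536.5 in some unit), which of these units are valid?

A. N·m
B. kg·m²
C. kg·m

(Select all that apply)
B

moment of inertia has SI base units: kg * m^2

Checking each option against kg * m^2:
  A. N·m: ✗ does not match
  B. kg·m²: ✓ matches
  C. kg·m: ✗ does not match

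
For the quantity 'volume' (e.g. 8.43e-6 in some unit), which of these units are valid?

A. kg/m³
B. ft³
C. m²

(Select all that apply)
B

volume has SI base units: m^3

Checking each option against m^3:
  A. kg/m³: ✗ does not match
  B. ft³: ✓ matches
  C. m²: ✗ does not match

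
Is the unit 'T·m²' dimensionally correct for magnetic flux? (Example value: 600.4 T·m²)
Yes

magnetic flux has SI base units: kg * m^2 / (A * s^2)
T·m² reduces to the same SI base units, so it is a valid unit for magnetic flux.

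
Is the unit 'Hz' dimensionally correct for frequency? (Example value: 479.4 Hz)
Yes

frequency has SI base units: 1 / s
Hz reduces to the same SI base units, so it is a valid unit for frequency.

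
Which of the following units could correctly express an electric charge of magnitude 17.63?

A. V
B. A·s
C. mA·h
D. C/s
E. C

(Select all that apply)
B, C, E

electric charge has SI base units: A * s

Checking each option against A * s:
  A. V: ✗ does not match
  B. A·s: ✓ matches
  C. mA·h: ✓ matches
  D. C/s: ✗ does not match
  E. C: ✓ matches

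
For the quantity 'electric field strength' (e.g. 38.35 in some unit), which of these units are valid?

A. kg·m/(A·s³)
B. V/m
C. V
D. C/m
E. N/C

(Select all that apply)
A, B, E

electric field strength has SI base units: kg * m / (A * s^3)

Checking each option against kg * m / (A * s^3):
  A. kg·m/(A·s³): ✓ matches
  B. V/m: ✓ matches
  C. V: ✗ does not match
  D. C/m: ✗ does not match
  E. N/C: ✓ matches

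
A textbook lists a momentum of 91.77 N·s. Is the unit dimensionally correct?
Yes

momentum has SI base units: kg * m / s
N·s reduces to the same SI base units, so it is a valid unit for momentum.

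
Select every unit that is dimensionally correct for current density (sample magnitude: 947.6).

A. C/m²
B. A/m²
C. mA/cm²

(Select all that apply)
B, C

current density has SI base units: A / m^2

Checking each option against A / m^2:
  A. C/m²: ✗ does not match
  B. A/m²: ✓ matches
  C. mA/cm²: ✓ matches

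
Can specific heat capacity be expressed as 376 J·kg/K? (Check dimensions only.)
No

specific heat capacity has SI base units: m^2 / (s^2 * K)
J·kg/K does NOT reduce to m^2 / (s^2 * K); a valid unit for specific heat capacity would be e.g. J/(kg·K).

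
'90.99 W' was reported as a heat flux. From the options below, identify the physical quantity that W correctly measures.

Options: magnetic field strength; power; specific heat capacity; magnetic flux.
power

heat flux should have units dimensionally equivalent to kg / s^3 (e.g. W/m²).
The given unit 'W' reduces to kg * m^2 / s^3. Of the listed options, that is the dimensionality of power.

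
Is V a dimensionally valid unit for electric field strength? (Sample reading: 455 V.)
No

electric field strength has SI base units: kg * m / (A * s^3)
V does NOT reduce to kg * m / (A * s^3); a valid unit for electric field strength would be e.g. V/m.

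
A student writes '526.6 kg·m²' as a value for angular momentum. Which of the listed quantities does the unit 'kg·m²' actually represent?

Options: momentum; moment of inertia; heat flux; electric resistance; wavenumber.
moment of inertia

angular momentum should have units dimensionally equivalent to kg * m^2 / s (e.g. kg·m²/s).
The given unit 'kg·m²' reduces to kg * m^2. Of the listed options, that is the dimensionality of moment of inertia.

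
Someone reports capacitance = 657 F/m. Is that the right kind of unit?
No

capacitance has SI base units: A^2 * s^4 / (kg * m^2)
F/m does NOT reduce to A^2 * s^4 / (kg * m^2); a valid unit for capacitance would be e.g. F.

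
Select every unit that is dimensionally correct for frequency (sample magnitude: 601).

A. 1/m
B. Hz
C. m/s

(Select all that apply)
B

frequency has SI base units: 1 / s

Checking each option against 1 / s:
  A. 1/m: ✗ does not match
  B. Hz: ✓ matches
  C. m/s: ✗ does not match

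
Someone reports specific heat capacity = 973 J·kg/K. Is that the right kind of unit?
No

specific heat capacity has SI base units: m^2 / (s^2 * K)
J·kg/K does NOT reduce to m^2 / (s^2 * K); a valid unit for specific heat capacity would be e.g. J/(kg·K).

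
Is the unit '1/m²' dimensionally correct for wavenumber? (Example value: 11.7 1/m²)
No

wavenumber has SI base units: 1 / m
1/m² does NOT reduce to 1 / m; a valid unit for wavenumber would be e.g. 1/m.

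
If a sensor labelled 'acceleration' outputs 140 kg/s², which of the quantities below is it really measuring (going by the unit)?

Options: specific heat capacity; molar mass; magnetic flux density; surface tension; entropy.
surface tension

acceleration should have units dimensionally equivalent to m / s^2 (e.g. m/s²).
The given unit 'kg/s²' reduces to kg / s^2. Of the listed options, that is the dimensionality of surface tension.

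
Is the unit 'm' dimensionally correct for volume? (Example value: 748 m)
No

volume has SI base units: m^3
m does NOT reduce to m^3; a valid unit for volume would be e.g. m³.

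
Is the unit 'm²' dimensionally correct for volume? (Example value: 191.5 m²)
No

volume has SI base units: m^3
m² does NOT reduce to m^3; a valid unit for volume would be e.g. m³.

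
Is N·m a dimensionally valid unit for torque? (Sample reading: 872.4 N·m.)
Yes

torque has SI base units: kg * m^2 / s^2
N·m reduces to the same SI base units, so it is a valid unit for torque.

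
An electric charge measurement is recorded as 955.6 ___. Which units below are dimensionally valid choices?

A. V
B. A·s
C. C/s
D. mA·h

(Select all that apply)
B, D

electric charge has SI base units: A * s

Checking each option against A * s:
  A. V: ✗ does not match
  B. A·s: ✓ matches
  C. C/s: ✗ does not match
  D. mA·h: ✓ matches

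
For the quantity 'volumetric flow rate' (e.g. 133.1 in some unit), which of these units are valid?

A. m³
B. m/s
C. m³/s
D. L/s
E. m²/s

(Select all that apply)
C, D

volumetric flow rate has SI base units: m^3 / s

Checking each option against m^3 / s:
  A. m³: ✗ does not match
  B. m/s: ✗ does not match
  C. m³/s: ✓ matches
  D. L/s: ✓ matches
  E. m²/s: ✗ does not match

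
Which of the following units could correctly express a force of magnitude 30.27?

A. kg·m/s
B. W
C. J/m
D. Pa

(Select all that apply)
C

force has SI base units: kg * m / s^2

Checking each option against kg * m / s^2:
  A. kg·m/s: ✗ does not match
  B. W: ✗ does not match
  C. J/m: ✓ matches
  D. Pa: ✗ does not match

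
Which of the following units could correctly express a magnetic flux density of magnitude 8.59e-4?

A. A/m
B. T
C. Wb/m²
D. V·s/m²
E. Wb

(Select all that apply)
B, C, D

magnetic flux density has SI base units: kg / (A * s^2)

Checking each option against kg / (A * s^2):
  A. A/m: ✗ does not match
  B. T: ✓ matches
  C. Wb/m²: ✓ matches
  D. V·s/m²: ✓ matches
  E. Wb: ✗ does not match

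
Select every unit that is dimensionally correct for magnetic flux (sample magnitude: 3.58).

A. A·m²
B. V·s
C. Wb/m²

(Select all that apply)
B

magnetic flux has SI base units: kg * m^2 / (A * s^2)

Checking each option against kg * m^2 / (A * s^2):
  A. A·m²: ✗ does not match
  B. V·s: ✓ matches
  C. Wb/m²: ✗ does not match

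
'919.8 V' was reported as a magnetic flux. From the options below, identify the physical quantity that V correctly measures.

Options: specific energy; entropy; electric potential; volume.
electric potential

magnetic flux should have units dimensionally equivalent to kg * m^2 / (A * s^2) (e.g. Wb).
The given unit 'V' reduces to kg * m^2 / (A * s^3). Of the listed options, that is the dimensionality of electric potential.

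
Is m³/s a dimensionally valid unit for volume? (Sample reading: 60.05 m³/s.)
No

volume has SI base units: m^3
m³/s does NOT reduce to m^3; a valid unit for volume would be e.g. m³.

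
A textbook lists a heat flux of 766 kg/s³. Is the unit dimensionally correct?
Yes

heat flux has SI base units: kg / s^3
kg/s³ reduces to the same SI base units, so it is a valid unit for heat flux.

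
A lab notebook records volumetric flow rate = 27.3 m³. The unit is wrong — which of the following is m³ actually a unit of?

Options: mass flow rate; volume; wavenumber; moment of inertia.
volume

volumetric flow rate should have units dimensionally equivalent to m^3 / s (e.g. m³/s).
The given unit 'm³' reduces to m^3. Of the listed options, that is the dimensionality of volume.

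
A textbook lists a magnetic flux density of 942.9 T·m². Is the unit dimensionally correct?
No

magnetic flux density has SI base units: kg / (A * s^2)
T·m² does NOT reduce to kg / (A * s^2); a valid unit for magnetic flux density would be e.g. T.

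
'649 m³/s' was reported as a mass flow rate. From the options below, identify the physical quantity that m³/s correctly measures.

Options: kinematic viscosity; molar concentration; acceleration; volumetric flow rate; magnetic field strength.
volumetric flow rate

mass flow rate should have units dimensionally equivalent to kg / s (e.g. kg/s).
The given unit 'm³/s' reduces to m^3 / s. Of the listed options, that is the dimensionality of volumetric flow rate.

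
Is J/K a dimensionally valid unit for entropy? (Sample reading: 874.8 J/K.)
Yes

entropy has SI base units: kg * m^2 / (s^2 * K)
J/K reduces to the same SI base units, so it is a valid unit for entropy.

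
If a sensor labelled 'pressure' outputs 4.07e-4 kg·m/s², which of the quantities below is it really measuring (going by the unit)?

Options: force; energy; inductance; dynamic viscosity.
force

pressure should have units dimensionally equivalent to kg / (m * s^2) (e.g. Pa).
The given unit 'kg·m/s²' reduces to kg * m / s^2. Of the listed options, that is the dimensionality of force.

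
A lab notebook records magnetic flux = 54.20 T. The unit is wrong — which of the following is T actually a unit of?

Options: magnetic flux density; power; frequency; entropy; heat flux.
magnetic flux density

magnetic flux should have units dimensionally equivalent to kg * m^2 / (A * s^2) (e.g. Wb).
The given unit 'T' reduces to kg / (A * s^2). Of the listed options, that is the dimensionality of magnetic flux density.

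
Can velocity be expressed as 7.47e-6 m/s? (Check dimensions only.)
Yes

velocity has SI base units: m / s
m/s reduces to the same SI base units, so it is a valid unit for velocity.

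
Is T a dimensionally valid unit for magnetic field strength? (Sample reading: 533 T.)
No

magnetic field strength has SI base units: A / m
T does NOT reduce to A / m; a valid unit for magnetic field strength would be e.g. A/m.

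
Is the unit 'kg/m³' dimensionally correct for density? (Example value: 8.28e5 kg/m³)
Yes

density has SI base units: kg / m^3
kg/m³ reduces to the same SI base units, so it is a valid unit for density.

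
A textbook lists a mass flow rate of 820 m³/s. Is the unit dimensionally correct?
No

mass flow rate has SI base units: kg / s
m³/s does NOT reduce to kg / s; a valid unit for mass flow rate would be e.g. kg/s.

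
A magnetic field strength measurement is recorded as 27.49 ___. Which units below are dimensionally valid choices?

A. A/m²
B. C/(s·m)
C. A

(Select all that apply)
B

magnetic field strength has SI base units: A / m

Checking each option against A / m:
  A. A/m²: ✗ does not match
  B. C/(s·m): ✓ matches
  C. A: ✗ does not match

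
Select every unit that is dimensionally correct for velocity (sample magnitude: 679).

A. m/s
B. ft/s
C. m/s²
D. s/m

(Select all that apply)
A, B

velocity has SI base units: m / s

Checking each option against m / s:
  A. m/s: ✓ matches
  B. ft/s: ✓ matches
  C. m/s²: ✗ does not match
  D. s/m: ✗ does not match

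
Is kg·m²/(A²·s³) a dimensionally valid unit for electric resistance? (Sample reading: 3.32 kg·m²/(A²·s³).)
Yes

electric resistance has SI base units: kg * m^2 / (A^2 * s^3)
kg·m²/(A²·s³) reduces to the same SI base units, so it is a valid unit for electric resistance.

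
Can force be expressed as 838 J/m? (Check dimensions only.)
Yes

force has SI base units: kg * m / s^2
J/m reduces to the same SI base units, so it is a valid unit for force.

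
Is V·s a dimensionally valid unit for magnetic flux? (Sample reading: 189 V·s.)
Yes

magnetic flux has SI base units: kg * m^2 / (A * s^2)
V·s reduces to the same SI base units, so it is a valid unit for magnetic flux.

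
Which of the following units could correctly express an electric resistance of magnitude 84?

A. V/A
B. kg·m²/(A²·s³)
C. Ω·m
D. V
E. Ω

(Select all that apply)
A, B, E

electric resistance has SI base units: kg * m^2 / (A^2 * s^3)

Checking each option against kg * m^2 / (A^2 * s^3):
  A. V/A: ✓ matches
  B. kg·m²/(A²·s³): ✓ matches
  C. Ω·m: ✗ does not match
  D. V: ✗ does not match
  E. Ω: ✓ matches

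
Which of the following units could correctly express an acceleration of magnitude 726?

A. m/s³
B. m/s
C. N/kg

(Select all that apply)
C

acceleration has SI base units: m / s^2

Checking each option against m / s^2:
  A. m/s³: ✗ does not match
  B. m/s: ✗ does not match
  C. N/kg: ✓ matches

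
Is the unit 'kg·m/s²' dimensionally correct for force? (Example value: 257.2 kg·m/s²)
Yes

force has SI base units: kg * m / s^2
kg·m/s² reduces to the same SI base units, so it is a valid unit for force.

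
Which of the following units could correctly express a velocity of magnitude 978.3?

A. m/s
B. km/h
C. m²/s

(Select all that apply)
A, B

velocity has SI base units: m / s

Checking each option against m / s:
  A. m/s: ✓ matches
  B. km/h: ✓ matches
  C. m²/s: ✗ does not match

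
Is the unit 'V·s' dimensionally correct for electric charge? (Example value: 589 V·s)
No

electric charge has SI base units: A * s
V·s does NOT reduce to A * s; a valid unit for electric charge would be e.g. C.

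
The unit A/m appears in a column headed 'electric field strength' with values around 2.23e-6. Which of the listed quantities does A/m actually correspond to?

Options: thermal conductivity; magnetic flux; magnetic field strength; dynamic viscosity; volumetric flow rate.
magnetic field strength

electric field strength should have units dimensionally equivalent to kg * m / (A * s^3) (e.g. V/m).
The given unit 'A/m' reduces to A / m. Of the listed options, that is the dimensionality of magnetic field strength.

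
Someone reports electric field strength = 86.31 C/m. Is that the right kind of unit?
No

electric field strength has SI base units: kg * m / (A * s^3)
C/m does NOT reduce to kg * m / (A * s^3); a valid unit for electric field strength would be e.g. V/m.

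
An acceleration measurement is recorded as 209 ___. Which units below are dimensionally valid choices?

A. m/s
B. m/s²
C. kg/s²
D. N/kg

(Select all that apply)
B, D

acceleration has SI base units: m / s^2

Checking each option against m / s^2:
  A. m/s: ✗ does not match
  B. m/s²: ✓ matches
  C. kg/s²: ✗ does not match
  D. N/kg: ✓ matches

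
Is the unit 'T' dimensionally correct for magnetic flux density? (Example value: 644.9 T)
Yes

magnetic flux density has SI base units: kg / (A * s^2)
T reduces to the same SI base units, so it is a valid unit for magnetic flux density.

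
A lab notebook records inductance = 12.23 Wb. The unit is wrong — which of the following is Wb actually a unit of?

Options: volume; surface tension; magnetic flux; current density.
magnetic flux

inductance should have units dimensionally equivalent to kg * m^2 / (A^2 * s^2) (e.g. H).
The given unit 'Wb' reduces to kg * m^2 / (A * s^2). Of the listed options, that is the dimensionality of magnetic flux.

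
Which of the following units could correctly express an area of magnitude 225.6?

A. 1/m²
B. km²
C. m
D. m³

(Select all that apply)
B

area has SI base units: m^2

Checking each option against m^2:
  A. 1/m²: ✗ does not match
  B. km²: ✓ matches
  C. m: ✗ does not match
  D. m³: ✗ does not match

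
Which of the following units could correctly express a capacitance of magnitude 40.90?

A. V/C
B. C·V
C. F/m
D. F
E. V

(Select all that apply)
D

capacitance has SI base units: A^2 * s^4 / (kg * m^2)

Checking each option against A^2 * s^4 / (kg * m^2):
  A. V/C: ✗ does not match
  B. C·V: ✗ does not match
  C. F/m: ✗ does not match
  D. F: ✓ matches
  E. V: ✗ does not match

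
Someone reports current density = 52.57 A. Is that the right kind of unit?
No

current density has SI base units: A / m^2
A does NOT reduce to A / m^2; a valid unit for current density would be e.g. A/m².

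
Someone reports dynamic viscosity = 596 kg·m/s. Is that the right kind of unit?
No

dynamic viscosity has SI base units: kg / (m * s)
kg·m/s does NOT reduce to kg / (m * s); a valid unit for dynamic viscosity would be e.g. Pa·s.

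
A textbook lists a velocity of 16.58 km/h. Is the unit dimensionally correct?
Yes

velocity has SI base units: m / s
km/h reduces to the same SI base units, so it is a valid unit for velocity.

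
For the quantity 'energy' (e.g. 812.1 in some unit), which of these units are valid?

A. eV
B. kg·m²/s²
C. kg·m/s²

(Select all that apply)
A, B

energy has SI base units: kg * m^2 / s^2

Checking each option against kg * m^2 / s^2:
  A. eV: ✓ matches
  B. kg·m²/s²: ✓ matches
  C. kg·m/s²: ✗ does not match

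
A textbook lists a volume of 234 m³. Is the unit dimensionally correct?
Yes

volume has SI base units: m^3
m³ reduces to the same SI base units, so it is a valid unit for volume.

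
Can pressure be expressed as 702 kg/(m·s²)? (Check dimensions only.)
Yes

pressure has SI base units: kg / (m * s^2)
kg/(m·s²) reduces to the same SI base units, so it is a valid unit for pressure.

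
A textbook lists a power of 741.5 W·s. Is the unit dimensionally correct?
No

power has SI base units: kg * m^2 / s^3
W·s does NOT reduce to kg * m^2 / s^3; a valid unit for power would be e.g. W.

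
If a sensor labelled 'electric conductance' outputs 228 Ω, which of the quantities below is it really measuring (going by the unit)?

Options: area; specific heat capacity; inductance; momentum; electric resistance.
electric resistance

electric conductance should have units dimensionally equivalent to A^2 * s^3 / (kg * m^2) (e.g. S).
The given unit 'Ω' reduces to kg * m^2 / (A^2 * s^3). Of the listed options, that is the dimensionality of electric resistance.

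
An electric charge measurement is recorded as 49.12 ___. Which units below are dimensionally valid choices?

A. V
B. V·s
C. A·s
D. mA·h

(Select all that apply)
C, D

electric charge has SI base units: A * s

Checking each option against A * s:
  A. V: ✗ does not match
  B. V·s: ✗ does not match
  C. A·s: ✓ matches
  D. mA·h: ✓ matches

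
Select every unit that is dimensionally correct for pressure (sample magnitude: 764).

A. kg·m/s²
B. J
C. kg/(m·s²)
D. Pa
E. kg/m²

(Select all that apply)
C, D

pressure has SI base units: kg / (m * s^2)

Checking each option against kg / (m * s^2):
  A. kg·m/s²: ✗ does not match
  B. J: ✗ does not match
  C. kg/(m·s²): ✓ matches
  D. Pa: ✓ matches
  E. kg/m²: ✗ does not match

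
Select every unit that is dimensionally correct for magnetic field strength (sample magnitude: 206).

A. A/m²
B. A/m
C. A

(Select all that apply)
B

magnetic field strength has SI base units: A / m

Checking each option against A / m:
  A. A/m²: ✗ does not match
  B. A/m: ✓ matches
  C. A: ✗ does not match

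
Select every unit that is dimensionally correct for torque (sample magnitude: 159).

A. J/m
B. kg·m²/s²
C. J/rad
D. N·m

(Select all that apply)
B, C, D

torque has SI base units: kg * m^2 / s^2

Checking each option against kg * m^2 / s^2:
  A. J/m: ✗ does not match
  B. kg·m²/s²: ✓ matches
  C. J/rad: ✓ matches
  D. N·m: ✓ matches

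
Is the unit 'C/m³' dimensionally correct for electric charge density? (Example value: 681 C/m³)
Yes

electric charge density has SI base units: A * s / m^3
C/m³ reduces to the same SI base units, so it is a valid unit for electric charge density.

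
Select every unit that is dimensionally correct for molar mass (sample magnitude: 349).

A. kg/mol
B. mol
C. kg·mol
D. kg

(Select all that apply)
A

molar mass has SI base units: kg / mol

Checking each option against kg / mol:
  A. kg/mol: ✓ matches
  B. mol: ✗ does not match
  C. kg·mol: ✗ does not match
  D. kg: ✗ does not match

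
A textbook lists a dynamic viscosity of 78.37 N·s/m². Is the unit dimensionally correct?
Yes

dynamic viscosity has SI base units: kg / (m * s)
N·s/m² reduces to the same SI base units, so it is a valid unit for dynamic viscosity.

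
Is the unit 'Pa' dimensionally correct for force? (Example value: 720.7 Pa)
No

force has SI base units: kg * m / s^2
Pa does NOT reduce to kg * m / s^2; a valid unit for force would be e.g. N.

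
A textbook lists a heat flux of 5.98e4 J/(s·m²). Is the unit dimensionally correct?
Yes

heat flux has SI base units: kg / s^3
J/(s·m²) reduces to the same SI base units, so it is a valid unit for heat flux.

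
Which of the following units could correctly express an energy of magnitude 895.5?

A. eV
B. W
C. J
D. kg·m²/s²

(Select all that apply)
A, C, D

energy has SI base units: kg * m^2 / s^2

Checking each option against kg * m^2 / s^2:
  A. eV: ✓ matches
  B. W: ✗ does not match
  C. J: ✓ matches
  D. kg·m²/s²: ✓ matches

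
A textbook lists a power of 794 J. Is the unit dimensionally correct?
No

power has SI base units: kg * m^2 / s^3
J does NOT reduce to kg * m^2 / s^3; a valid unit for power would be e.g. W.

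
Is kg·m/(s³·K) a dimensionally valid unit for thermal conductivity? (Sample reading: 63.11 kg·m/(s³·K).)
Yes

thermal conductivity has SI base units: kg * m / (s^3 * K)
kg·m/(s³·K) reduces to the same SI base units, so it is a valid unit for thermal conductivity.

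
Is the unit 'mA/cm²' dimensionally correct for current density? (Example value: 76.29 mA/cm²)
Yes

current density has SI base units: A / m^2
mA/cm² reduces to the same SI base units, so it is a valid unit for current density.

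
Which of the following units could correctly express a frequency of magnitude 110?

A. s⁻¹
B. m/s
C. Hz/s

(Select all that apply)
A

frequency has SI base units: 1 / s

Checking each option against 1 / s:
  A. s⁻¹: ✓ matches
  B. m/s: ✗ does not match
  C. Hz/s: ✗ does not match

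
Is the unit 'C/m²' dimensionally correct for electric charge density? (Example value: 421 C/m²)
No

electric charge density has SI base units: A * s / m^3
C/m² does NOT reduce to A * s / m^3; a valid unit for electric charge density would be e.g. C/m³.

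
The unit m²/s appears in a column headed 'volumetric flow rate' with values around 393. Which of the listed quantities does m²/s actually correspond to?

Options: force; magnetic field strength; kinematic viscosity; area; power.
kinematic viscosity

volumetric flow rate should have units dimensionally equivalent to m^3 / s (e.g. m³/s).
The given unit 'm²/s' reduces to m^2 / s. Of the listed options, that is the dimensionality of kinematic viscosity.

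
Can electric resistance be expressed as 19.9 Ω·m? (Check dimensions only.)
No

electric resistance has SI base units: kg * m^2 / (A^2 * s^3)
Ω·m does NOT reduce to kg * m^2 / (A^2 * s^3); a valid unit for electric resistance would be e.g. Ω.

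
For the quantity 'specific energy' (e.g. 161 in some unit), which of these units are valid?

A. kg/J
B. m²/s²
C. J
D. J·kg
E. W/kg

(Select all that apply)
B

specific energy has SI base units: m^2 / s^2

Checking each option against m^2 / s^2:
  A. kg/J: ✗ does not match
  B. m²/s²: ✓ matches
  C. J: ✗ does not match
  D. J·kg: ✗ does not match
  E. W/kg: ✗ does not match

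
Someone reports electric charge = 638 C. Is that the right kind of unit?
Yes

electric charge has SI base units: A * s
C reduces to the same SI base units, so it is a valid unit for electric charge.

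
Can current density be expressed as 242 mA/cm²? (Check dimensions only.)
Yes

current density has SI base units: A / m^2
mA/cm² reduces to the same SI base units, so it is a valid unit for current density.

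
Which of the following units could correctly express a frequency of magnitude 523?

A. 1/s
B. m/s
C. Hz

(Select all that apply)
A, C

frequency has SI base units: 1 / s

Checking each option against 1 / s:
  A. 1/s: ✓ matches
  B. m/s: ✗ does not match
  C. Hz: ✓ matches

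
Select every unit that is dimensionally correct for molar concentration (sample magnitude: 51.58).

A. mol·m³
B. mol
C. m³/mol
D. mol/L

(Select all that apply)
D

molar concentration has SI base units: mol / m^3

Checking each option against mol / m^3:
  A. mol·m³: ✗ does not match
  B. mol: ✗ does not match
  C. m³/mol: ✗ does not match
  D. mol/L: ✓ matches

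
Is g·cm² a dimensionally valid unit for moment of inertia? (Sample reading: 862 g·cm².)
Yes

moment of inertia has SI base units: kg * m^2
g·cm² reduces to the same SI base units, so it is a valid unit for moment of inertia.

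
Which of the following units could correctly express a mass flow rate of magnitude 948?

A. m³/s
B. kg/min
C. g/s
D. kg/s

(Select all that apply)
B, C, D

mass flow rate has SI base units: kg / s

Checking each option against kg / s:
  A. m³/s: ✗ does not match
  B. kg/min: ✓ matches
  C. g/s: ✓ matches
  D. kg/s: ✓ matches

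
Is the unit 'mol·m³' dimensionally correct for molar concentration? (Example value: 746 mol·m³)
No

molar concentration has SI base units: mol / m^3
mol·m³ does NOT reduce to mol / m^3; a valid unit for molar concentration would be e.g. mol/m³.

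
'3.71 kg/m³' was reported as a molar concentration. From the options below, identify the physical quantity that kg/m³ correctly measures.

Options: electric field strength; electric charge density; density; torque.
density

molar concentration should have units dimensionally equivalent to mol / m^3 (e.g. mol/m³).
The given unit 'kg/m³' reduces to kg / m^3. Of the listed options, that is the dimensionality of density.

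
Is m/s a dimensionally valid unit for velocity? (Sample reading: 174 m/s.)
Yes

velocity has SI base units: m / s
m/s reduces to the same SI base units, so it is a valid unit for velocity.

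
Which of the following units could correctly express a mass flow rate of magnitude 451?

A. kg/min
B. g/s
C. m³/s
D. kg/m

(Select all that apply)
A, B

mass flow rate has SI base units: kg / s

Checking each option against kg / s:
  A. kg/min: ✓ matches
  B. g/s: ✓ matches
  C. m³/s: ✗ does not match
  D. kg/m: ✗ does not match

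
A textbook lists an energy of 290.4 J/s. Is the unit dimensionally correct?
No

energy has SI base units: kg * m^2 / s^2
J/s does NOT reduce to kg * m^2 / s^2; a valid unit for energy would be e.g. J.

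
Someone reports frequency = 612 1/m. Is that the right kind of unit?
No

frequency has SI base units: 1 / s
1/m does NOT reduce to 1 / s; a valid unit for frequency would be e.g. Hz.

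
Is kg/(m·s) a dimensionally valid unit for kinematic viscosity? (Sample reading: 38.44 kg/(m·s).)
No

kinematic viscosity has SI base units: m^2 / s
kg/(m·s) does NOT reduce to m^2 / s; a valid unit for kinematic viscosity would be e.g. m²/s.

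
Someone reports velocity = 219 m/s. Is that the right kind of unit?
Yes

velocity has SI base units: m / s
m/s reduces to the same SI base units, so it is a valid unit for velocity.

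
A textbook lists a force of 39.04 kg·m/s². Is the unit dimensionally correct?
Yes

force has SI base units: kg * m / s^2
kg·m/s² reduces to the same SI base units, so it is a valid unit for force.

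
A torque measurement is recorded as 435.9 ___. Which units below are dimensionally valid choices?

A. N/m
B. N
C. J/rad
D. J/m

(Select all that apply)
C

torque has SI base units: kg * m^2 / s^2

Checking each option against kg * m^2 / s^2:
  A. N/m: ✗ does not match
  B. N: ✗ does not match
  C. J/rad: ✓ matches
  D. J/m: ✗ does not match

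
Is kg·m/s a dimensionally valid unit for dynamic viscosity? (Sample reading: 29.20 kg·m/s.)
No

dynamic viscosity has SI base units: kg / (m * s)
kg·m/s does NOT reduce to kg / (m * s); a valid unit for dynamic viscosity would be e.g. Pa·s.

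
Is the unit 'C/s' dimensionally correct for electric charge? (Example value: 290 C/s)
No

electric charge has SI base units: A * s
C/s does NOT reduce to A * s; a valid unit for electric charge would be e.g. C.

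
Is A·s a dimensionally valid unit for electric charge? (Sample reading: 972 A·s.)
Yes

electric charge has SI base units: A * s
A·s reduces to the same SI base units, so it is a valid unit for electric charge.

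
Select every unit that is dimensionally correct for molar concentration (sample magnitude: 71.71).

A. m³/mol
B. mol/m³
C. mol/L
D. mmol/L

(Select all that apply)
B, C, D

molar concentration has SI base units: mol / m^3

Checking each option against mol / m^3:
  A. m³/mol: ✗ does not match
  B. mol/m³: ✓ matches
  C. mol/L: ✓ matches
  D. mmol/L: ✓ matches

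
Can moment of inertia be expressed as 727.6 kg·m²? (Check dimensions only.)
Yes

moment of inertia has SI base units: kg * m^2
kg·m² reduces to the same SI base units, so it is a valid unit for moment of inertia.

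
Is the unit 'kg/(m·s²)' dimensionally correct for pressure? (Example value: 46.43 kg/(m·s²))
Yes

pressure has SI base units: kg / (m * s^2)
kg/(m·s²) reduces to the same SI base units, so it is a valid unit for pressure.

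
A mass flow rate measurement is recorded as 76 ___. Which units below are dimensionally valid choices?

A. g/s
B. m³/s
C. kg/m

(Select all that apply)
A

mass flow rate has SI base units: kg / s

Checking each option against kg / s:
  A. g/s: ✓ matches
  B. m³/s: ✗ does not match
  C. kg/m: ✗ does not match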